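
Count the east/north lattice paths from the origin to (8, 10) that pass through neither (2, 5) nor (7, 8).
Number of paths = 18279

Inclusion–exclusion. Total paths: C(18, 8) = 43758. Through P₁: C(7, 2)·C(11, 6) = 9702. Through P₂: C(15, 7)·C(3, 1) = 19305. Since P₁ is strictly southwest of P₂, a monotone path through both must visit P₁ then P₂; paths through both = C(7, 2)·C(8, 5)·C(3, 1) = 3528. Avoid both = 43758 − 9702 − 19305 + 3528 = 18279.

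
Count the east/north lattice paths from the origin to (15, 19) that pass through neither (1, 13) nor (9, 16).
Number of paths = 1684009020

Inclusion–exclusion. Total paths: C(34, 15) = 1855967520. Through P₁: C(14, 1)·C(20, 14) = 542640. Through P₂: C(25, 9)·C(9, 6) = 171609900. Since P₁ is strictly southwest of P₂, a monotone path through both must visit P₁ then P₂; paths through both = C(14, 1)·C(11, 8)·C(9, 6) = 194040. Avoid both = 1855967520 − 542640 − 171609900 + 194040 = 1684009020.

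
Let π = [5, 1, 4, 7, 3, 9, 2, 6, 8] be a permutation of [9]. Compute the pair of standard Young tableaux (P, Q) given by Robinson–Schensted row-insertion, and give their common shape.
P = [1, 2, 6, 8] / [3, 7, 9] / [4] / [5];  Q = [1, 3, 4, 6] / [2, 8, 9] / [5] / [7];  common shape = (4, 3, 1, 1)

Row-insert the values π_1, π_2, … into P one at a time, bumping the leftmost entry strictly greater than the inserted value down to the next row. The recording tableau Q records, in position (i, j), the step at which that cell was added to P.
  Insert 5 (step 1): P = [5];  Q = [1]
  Insert 1 (step 2): P = [1] / [5];  Q = [1] / [2]
  Insert 4 (step 3): P = [1, 4] / [5];  Q = [1, 3] / [2]
  Insert 7 (step 4): P = [1, 4, 7] / [5];  Q = [1, 3, 4] / [2]
  Insert 3 (step 5): P = [1, 3, 7] / [4] / [5];  Q = [1, 3, 4] / [2] / [5]
  Insert 9 (step 6): P = [1, 3, 7, 9] / [4] / [5];  Q = [1, 3, 4, 6] / [2] / [5]
  Insert 2 (step 7): P = [1, 2, 7, 9] / [3] / [4] / [5];  Q = [1, 3, 4, 6] / [2] / [5] / [7]
  Insert 6 (step 8): P = [1, 2, 6, 9] / [3, 7] / [4] / [5];  Q = [1, 3, 4, 6] / [2, 8] / [5] / [7]
  Insert 8 (step 9): P = [1, 2, 6, 8] / [3, 7, 9] / [4] / [5];  Q = [1, 3, 4, 6] / [2, 8, 9] / [5] / [7]
Final shape: (4, 3, 1, 1).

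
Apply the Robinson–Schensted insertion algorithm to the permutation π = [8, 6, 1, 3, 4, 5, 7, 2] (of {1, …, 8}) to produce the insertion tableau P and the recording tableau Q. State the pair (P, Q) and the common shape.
P = [1, 2, 4, 5, 7] / [3] / [6] / [8];  Q = [1, 4, 5, 6, 7] / [2] / [3] / [8];  common shape = (5, 1, 1, 1)

Row-insert the values π_1, π_2, … into P one at a time, bumping the leftmost entry strictly greater than the inserted value down to the next row. The recording tableau Q records, in position (i, j), the step at which that cell was added to P.
  Insert 8 (step 1): P = [8];  Q = [1]
  Insert 6 (step 2): P = [6] / [8];  Q = [1] / [2]
  Insert 1 (step 3): P = [1] / [6] / [8];  Q = [1] / [2] / [3]
  Insert 3 (step 4): P = [1, 3] / [6] / [8];  Q = [1, 4] / [2] / [3]
  Insert 4 (step 5): P = [1, 3, 4] / [6] / [8];  Q = [1, 4, 5] / [2] / [3]
  Insert 5 (step 6): P = [1, 3, 4, 5] / [6] / [8];  Q = [1, 4, 5, 6] / [2] / [3]
  Insert 7 (step 7): P = [1, 3, 4, 5, 7] / [6] / [8];  Q = [1, 4, 5, 6, 7] / [2] / [3]
  Insert 2 (step 8): P = [1, 2, 4, 5, 7] / [3] / [6] / [8];  Q = [1, 4, 5, 6, 7] / [2] / [3] / [8]
Final shape: (5, 1, 1, 1).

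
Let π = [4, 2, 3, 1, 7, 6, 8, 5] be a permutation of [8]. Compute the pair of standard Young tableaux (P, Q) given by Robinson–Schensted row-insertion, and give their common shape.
P = [1, 3, 5, 8] / [2, 6] / [4, 7];  Q = [1, 3, 5, 7] / [2, 6] / [4, 8];  common shape = (4, 2, 2)

Row-insert the values π_1, π_2, … into P one at a time, bumping the leftmost entry strictly greater than the inserted value down to the next row. The recording tableau Q records, in position (i, j), the step at which that cell was added to P.
  Insert 4 (step 1): P = [4];  Q = [1]
  Insert 2 (step 2): P = [2] / [4];  Q = [1] / [2]
  Insert 3 (step 3): P = [2, 3] / [4];  Q = [1, 3] / [2]
  Insert 1 (step 4): P = [1, 3] / [2] / [4];  Q = [1, 3] / [2] / [4]
  Insert 7 (step 5): P = [1, 3, 7] / [2] / [4];  Q = [1, 3, 5] / [2] / [4]
  Insert 6 (step 6): P = [1, 3, 6] / [2, 7] / [4];  Q = [1, 3, 5] / [2, 6] / [4]
  Insert 8 (step 7): P = [1, 3, 6, 8] / [2, 7] / [4];  Q = [1, 3, 5, 7] / [2, 6] / [4]
  Insert 5 (step 8): P = [1, 3, 5, 8] / [2, 6] / [4, 7];  Q = [1, 3, 5, 7] / [2, 6] / [4, 8]
Final shape: (4, 2, 2).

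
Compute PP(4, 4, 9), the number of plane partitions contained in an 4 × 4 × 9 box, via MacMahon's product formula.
PP(4, 4, 9) = 677352676

Evaluate the triple product over i = 1..4, j = 1..4, k = 1..9. The factors are (2/1) · (3/2) · (4/3) · (5/4) · (6/5) · (7/6) · (8/7) · (9/8) · … (144 factors total). The numerators and denominators telescope so the product is an integer; carrying out the multiplication exactly gives PP(4, 4, 9) = 677352676.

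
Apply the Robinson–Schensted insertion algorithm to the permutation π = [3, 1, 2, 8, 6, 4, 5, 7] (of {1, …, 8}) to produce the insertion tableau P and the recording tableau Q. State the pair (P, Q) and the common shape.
P = [1, 2, 4, 5, 7] / [3, 6] / [8];  Q = [1, 3, 4, 7, 8] / [2, 5] / [6];  common shape = (5, 2, 1)

Row-insert the values π_1, π_2, … into P one at a time, bumping the leftmost entry strictly greater than the inserted value down to the next row. The recording tableau Q records, in position (i, j), the step at which that cell was added to P.
  Insert 3 (step 1): P = [3];  Q = [1]
  Insert 1 (step 2): P = [1] / [3];  Q = [1] / [2]
  Insert 2 (step 3): P = [1, 2] / [3];  Q = [1, 3] / [2]
  Insert 8 (step 4): P = [1, 2, 8] / [3];  Q = [1, 3, 4] / [2]
  Insert 6 (step 5): P = [1, 2, 6] / [3, 8];  Q = [1, 3, 4] / [2, 5]
  Insert 4 (step 6): P = [1, 2, 4] / [3, 6] / [8];  Q = [1, 3, 4] / [2, 5] / [6]
  Insert 5 (step 7): P = [1, 2, 4, 5] / [3, 6] / [8];  Q = [1, 3, 4, 7] / [2, 5] / [6]
  Insert 7 (step 8): P = [1, 2, 4, 5, 7] / [3, 6] / [8];  Q = [1, 3, 4, 7, 8] / [2, 5] / [6]
Final shape: (5, 2, 1).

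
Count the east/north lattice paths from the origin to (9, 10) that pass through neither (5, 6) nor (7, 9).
Number of paths = 39578

Inclusion–exclusion. Total paths: C(19, 9) = 92378. Through P₁: C(11, 5)·C(8, 4) = 32340. Through P₂: C(16, 7)·C(3, 2) = 34320. Since P₁ is strictly southwest of P₂, a monotone path through both must visit P₁ then P₂; paths through both = C(11, 5)·C(5, 2)·C(3, 2) = 13860. Avoid both = 92378 − 32340 − 34320 + 13860 = 39578.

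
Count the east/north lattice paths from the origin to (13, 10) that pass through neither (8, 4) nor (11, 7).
Number of paths = 696136

Inclusion–exclusion. Total paths: C(23, 13) = 1144066. Through P₁: C(12, 8)·C(11, 5) = 228690. Through P₂: C(18, 11)·C(5, 2) = 318240. Since P₁ is strictly southwest of P₂, a monotone path through both must visit P₁ then P₂; paths through both = C(12, 8)·C(6, 3)·C(5, 2) = 99000. Avoid both = 1144066 − 228690 − 318240 + 99000 = 696136.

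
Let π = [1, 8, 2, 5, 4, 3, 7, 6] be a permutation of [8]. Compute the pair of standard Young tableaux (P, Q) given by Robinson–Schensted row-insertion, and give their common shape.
P = [1, 2, 3, 6] / [4, 7] / [5] / [8];  Q = [1, 2, 4, 7] / [3, 8] / [5] / [6];  common shape = (4, 2, 1, 1)

Row-insert the values π_1, π_2, … into P one at a time, bumping the leftmost entry strictly greater than the inserted value down to the next row. The recording tableau Q records, in position (i, j), the step at which that cell was added to P.
  Insert 1 (step 1): P = [1];  Q = [1]
  Insert 8 (step 2): P = [1, 8];  Q = [1, 2]
  Insert 2 (step 3): P = [1, 2] / [8];  Q = [1, 2] / [3]
  Insert 5 (step 4): P = [1, 2, 5] / [8];  Q = [1, 2, 4] / [3]
  Insert 4 (step 5): P = [1, 2, 4] / [5] / [8];  Q = [1, 2, 4] / [3] / [5]
  Insert 3 (step 6): P = [1, 2, 3] / [4] / [5] / [8];  Q = [1, 2, 4] / [3] / [5] / [6]
  Insert 7 (step 7): P = [1, 2, 3, 7] / [4] / [5] / [8];  Q = [1, 2, 4, 7] / [3] / [5] / [6]
  Insert 6 (step 8): P = [1, 2, 3, 6] / [4, 7] / [5] / [8];  Q = [1, 2, 4, 7] / [3, 8] / [5] / [6]
Final shape: (4, 2, 1, 1).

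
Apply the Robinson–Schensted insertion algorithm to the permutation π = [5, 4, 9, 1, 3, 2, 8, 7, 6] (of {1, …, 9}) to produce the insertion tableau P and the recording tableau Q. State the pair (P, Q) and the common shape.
P = [1, 2, 6] / [3, 7] / [4, 8] / [5, 9];  Q = [1, 3, 7] / [2, 5] / [4, 8] / [6, 9];  common shape = (3, 2, 2, 2)

Row-insert the values π_1, π_2, … into P one at a time, bumping the leftmost entry strictly greater than the inserted value down to the next row. The recording tableau Q records, in position (i, j), the step at which that cell was added to P.
  Insert 5 (step 1): P = [5];  Q = [1]
  Insert 4 (step 2): P = [4] / [5];  Q = [1] / [2]
  Insert 9 (step 3): P = [4, 9] / [5];  Q = [1, 3] / [2]
  Insert 1 (step 4): P = [1, 9] / [4] / [5];  Q = [1, 3] / [2] / [4]
  Insert 3 (step 5): P = [1, 3] / [4, 9] / [5];  Q = [1, 3] / [2, 5] / [4]
  Insert 2 (step 6): P = [1, 2] / [3, 9] / [4] / [5];  Q = [1, 3] / [2, 5] / [4] / [6]
  Insert 8 (step 7): P = [1, 2, 8] / [3, 9] / [4] / [5];  Q = [1, 3, 7] / [2, 5] / [4] / [6]
  Insert 7 (step 8): P = [1, 2, 7] / [3, 8] / [4, 9] / [5];  Q = [1, 3, 7] / [2, 5] / [4, 8] / [6]
  Insert 6 (step 9): P = [1, 2, 6] / [3, 7] / [4, 8] / [5, 9];  Q = [1, 3, 7] / [2, 5] / [4, 8] / [6, 9]
Final shape: (3, 2, 2, 2).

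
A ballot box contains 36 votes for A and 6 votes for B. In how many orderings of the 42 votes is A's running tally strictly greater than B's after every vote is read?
Strict-lead orderings = 3746990

Total orderings of the 42 votes with 36 for A: C(42, 36) = 5245786. By the Bertrand ballot formula (Cycle Lemma / reflection principle), the number of orderings in which A is strictly ahead of B throughout is (p − q)/(p + q) · C(p + q, p) = (36 − 6)/(36 + 6) · 5245786 = 3746990.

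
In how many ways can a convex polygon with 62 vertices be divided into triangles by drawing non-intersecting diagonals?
C_60 = 1583850964596120042686772779038896

These polygon triangulations are counted by the Catalan number C_n = (1/(n + 1)) · C(2n, n). For n = 60: C_60 = (1/61) · C(120, 60) = 96614908840363322603893139521372656/61 = 1583850964596120042686772779038896.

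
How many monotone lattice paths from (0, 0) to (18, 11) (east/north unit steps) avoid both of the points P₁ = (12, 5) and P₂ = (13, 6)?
Number of paths = 25161066

Inclusion–exclusion. Total paths: C(29, 18) = 34597290. Through P₁: C(17, 12)·C(12, 6) = 5717712. Through P₂: C(19, 13)·C(10, 5) = 6837264. Since P₁ is strictly southwest of P₂, a monotone path through both must visit P₁ then P₂; paths through both = C(17, 12)·C(2, 1)·C(10, 5) = 3118752. Avoid both = 34597290 − 5717712 − 6837264 + 3118752 = 25161066.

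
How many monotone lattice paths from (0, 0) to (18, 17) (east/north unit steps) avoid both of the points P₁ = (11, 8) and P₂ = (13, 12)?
Number of paths = 2648133930

Inclusion–exclusion. Total paths: C(35, 18) = 4537567650. Through P₁: C(19, 11)·C(16, 7) = 864658080. Through P₂: C(25, 13)·C(10, 5) = 1310475600. Since P₁ is strictly southwest of P₂, a monotone path through both must visit P₁ then P₂; paths through both = C(19, 11)·C(6, 2)·C(10, 5) = 285699960. Avoid both = 4537567650 − 864658080 − 1310475600 + 285699960 = 2648133930.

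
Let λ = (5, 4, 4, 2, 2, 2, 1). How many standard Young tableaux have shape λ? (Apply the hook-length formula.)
# SYT of shape (5, 4, 4, 2, 2, 2, 1) = 94057600

Hook-length formula: f^λ = n! / Π hook(c), product over all cells c of the Young diagram. For λ = (5, 4, 4, 2, 2, 2, 1), n = 20 boxes. Hook lengths by row (left-to-right, top-to-bottom): [11, 9, 5, 4, 1]; [9, 7, 3, 2]; [8, 6, 2, 1]; [5, 3]; [4, 2]; [3, 1]; [1]. Product of hooks = 25866086400. So f^λ = 20! / 25866086400 = 2432902008176640000 / 25866086400 = 94057600.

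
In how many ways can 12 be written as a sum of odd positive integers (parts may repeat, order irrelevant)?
p_odd(12) = 15

Partitions of 12 using only odd parts 1, 3, 5, …: 11+1, 9+3, 9+1+1+1, 7+5, 7+3+1+1, 7+1+1+1+1+1, 5+5+1+1, 5+3+3+1, 5+3+1+1+1+1, 5+1+1+1+1+1+1+1, 3+3+3+3, 3+3+3+1+1+1, 3+3+1+1+1+1+1+1, 3+1+1+1+1+1+1+1+1+1, 1+1+1+1+1+1+1+1+1+1+1+1. There are 15. (Euler: this equals q(12), the number of distinct-part partitions.)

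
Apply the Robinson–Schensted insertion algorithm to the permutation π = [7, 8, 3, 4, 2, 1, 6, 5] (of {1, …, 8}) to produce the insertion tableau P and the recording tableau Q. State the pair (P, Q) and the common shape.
P = [1, 4, 5] / [2, 6] / [3, 8] / [7];  Q = [1, 2, 7] / [3, 4] / [5, 8] / [6];  common shape = (3, 2, 2, 1)

Row-insert the values π_1, π_2, … into P one at a time, bumping the leftmost entry strictly greater than the inserted value down to the next row. The recording tableau Q records, in position (i, j), the step at which that cell was added to P.
  Insert 7 (step 1): P = [7];  Q = [1]
  Insert 8 (step 2): P = [7, 8];  Q = [1, 2]
  Insert 3 (step 3): P = [3, 8] / [7];  Q = [1, 2] / [3]
  Insert 4 (step 4): P = [3, 4] / [7, 8];  Q = [1, 2] / [3, 4]
  Insert 2 (step 5): P = [2, 4] / [3, 8] / [7];  Q = [1, 2] / [3, 4] / [5]
  Insert 1 (step 6): P = [1, 4] / [2, 8] / [3] / [7];  Q = [1, 2] / [3, 4] / [5] / [6]
  Insert 6 (step 7): P = [1, 4, 6] / [2, 8] / [3] / [7];  Q = [1, 2, 7] / [3, 4] / [5] / [6]
  Insert 5 (step 8): P = [1, 4, 5] / [2, 6] / [3, 8] / [7];  Q = [1, 2, 7] / [3, 4] / [5, 8] / [6]
Final shape: (3, 2, 2, 1).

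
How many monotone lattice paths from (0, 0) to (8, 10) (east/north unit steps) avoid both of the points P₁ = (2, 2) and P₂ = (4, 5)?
Number of paths = 17424

Inclusion–exclusion. Total paths: C(18, 8) = 43758. Through P₁: C(4, 2)·C(14, 6) = 18018. Through P₂: C(9, 4)·C(9, 4) = 15876. Since P₁ is strictly southwest of P₂, a monotone path through both must visit P₁ then P₂; paths through both = C(4, 2)·C(5, 2)·C(9, 4) = 7560. Avoid both = 43758 − 18018 − 15876 + 7560 = 17424.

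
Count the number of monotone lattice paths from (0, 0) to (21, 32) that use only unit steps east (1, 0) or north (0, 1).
Number of paths = 317986441828055

A monotone lattice path from (0, 0) to (21, 32) consists of 21 east steps and 32 north steps in some order, so it is determined by which 21 of the 53 steps are east. The count is C(53, 21) = 317986441828055.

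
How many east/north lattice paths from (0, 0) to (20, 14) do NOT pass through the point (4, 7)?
Number of paths = 1311073830

Total paths from (0, 0) to (20, 14): C(34, 20) = 1391975640. Paths through (4, 7): (paths (0, 0) → (4, 7)) × (paths (4, 7) → (20, 14)) = C(11, 4) · C(23, 16) = 330 · 245157 = 80901810. Avoidance count = 1391975640 − 80901810 = 1311073830.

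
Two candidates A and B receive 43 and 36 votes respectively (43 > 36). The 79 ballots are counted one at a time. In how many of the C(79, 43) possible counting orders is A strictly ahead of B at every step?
Strict-lead orderings = 3527173835643930141670

Total orderings of the 79 votes with 43 for A: C(79, 43) = 39806676145124354455990. By the Bertrand ballot formula (Cycle Lemma / reflection principle), the number of orderings in which A is strictly ahead of B throughout is (p − q)/(p + q) · C(p + q, p) = (43 − 36)/(43 + 36) · 39806676145124354455990 = 3527173835643930141670.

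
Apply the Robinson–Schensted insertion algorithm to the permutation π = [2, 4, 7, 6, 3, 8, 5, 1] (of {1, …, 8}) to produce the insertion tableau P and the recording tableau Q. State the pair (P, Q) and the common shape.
P = [1, 3, 5, 8] / [2, 6] / [4] / [7];  Q = [1, 2, 3, 6] / [4, 7] / [5] / [8];  common shape = (4, 2, 1, 1)

Row-insert the values π_1, π_2, … into P one at a time, bumping the leftmost entry strictly greater than the inserted value down to the next row. The recording tableau Q records, in position (i, j), the step at which that cell was added to P.
  Insert 2 (step 1): P = [2];  Q = [1]
  Insert 4 (step 2): P = [2, 4];  Q = [1, 2]
  Insert 7 (step 3): P = [2, 4, 7];  Q = [1, 2, 3]
  Insert 6 (step 4): P = [2, 4, 6] / [7];  Q = [1, 2, 3] / [4]
  Insert 3 (step 5): P = [2, 3, 6] / [4] / [7];  Q = [1, 2, 3] / [4] / [5]
  Insert 8 (step 6): P = [2, 3, 6, 8] / [4] / [7];  Q = [1, 2, 3, 6] / [4] / [5]
  Insert 5 (step 7): P = [2, 3, 5, 8] / [4, 6] / [7];  Q = [1, 2, 3, 6] / [4, 7] / [5]
  Insert 1 (step 8): P = [1, 3, 5, 8] / [2, 6] / [4] / [7];  Q = [1, 2, 3, 6] / [4, 7] / [5] / [8]
Final shape: (4, 2, 1, 1).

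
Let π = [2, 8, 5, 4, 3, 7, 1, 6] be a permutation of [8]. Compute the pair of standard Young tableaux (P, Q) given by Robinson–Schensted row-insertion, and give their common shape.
P = [1, 3, 6] / [2, 7] / [4] / [5] / [8];  Q = [1, 2, 6] / [3, 8] / [4] / [5] / [7];  common shape = (3, 2, 1, 1, 1)

Row-insert the values π_1, π_2, … into P one at a time, bumping the leftmost entry strictly greater than the inserted value down to the next row. The recording tableau Q records, in position (i, j), the step at which that cell was added to P.
  Insert 2 (step 1): P = [2];  Q = [1]
  Insert 8 (step 2): P = [2, 8];  Q = [1, 2]
  Insert 5 (step 3): P = [2, 5] / [8];  Q = [1, 2] / [3]
  Insert 4 (step 4): P = [2, 4] / [5] / [8];  Q = [1, 2] / [3] / [4]
  Insert 3 (step 5): P = [2, 3] / [4] / [5] / [8];  Q = [1, 2] / [3] / [4] / [5]
  Insert 7 (step 6): P = [2, 3, 7] / [4] / [5] / [8];  Q = [1, 2, 6] / [3] / [4] / [5]
  Insert 1 (step 7): P = [1, 3, 7] / [2] / [4] / [5] / [8];  Q = [1, 2, 6] / [3] / [4] / [5] / [7]
  Insert 6 (step 8): P = [1, 3, 6] / [2, 7] / [4] / [5] / [8];  Q = [1, 2, 6] / [3, 8] / [4] / [5] / [7]
Final shape: (3, 2, 1, 1, 1).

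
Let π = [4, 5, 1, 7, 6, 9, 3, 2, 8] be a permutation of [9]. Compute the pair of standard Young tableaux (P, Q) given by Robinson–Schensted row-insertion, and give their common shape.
P = [1, 2, 6, 8] / [3, 5, 9] / [4] / [7];  Q = [1, 2, 4, 6] / [3, 5, 9] / [7] / [8];  common shape = (4, 3, 1, 1)

Row-insert the values π_1, π_2, … into P one at a time, bumping the leftmost entry strictly greater than the inserted value down to the next row. The recording tableau Q records, in position (i, j), the step at which that cell was added to P.
  Insert 4 (step 1): P = [4];  Q = [1]
  Insert 5 (step 2): P = [4, 5];  Q = [1, 2]
  Insert 1 (step 3): P = [1, 5] / [4];  Q = [1, 2] / [3]
  Insert 7 (step 4): P = [1, 5, 7] / [4];  Q = [1, 2, 4] / [3]
  Insert 6 (step 5): P = [1, 5, 6] / [4, 7];  Q = [1, 2, 4] / [3, 5]
  Insert 9 (step 6): P = [1, 5, 6, 9] / [4, 7];  Q = [1, 2, 4, 6] / [3, 5]
  Insert 3 (step 7): P = [1, 3, 6, 9] / [4, 5] / [7];  Q = [1, 2, 4, 6] / [3, 5] / [7]
  Insert 2 (step 8): P = [1, 2, 6, 9] / [3, 5] / [4] / [7];  Q = [1, 2, 4, 6] / [3, 5] / [7] / [8]
  Insert 8 (step 9): P = [1, 2, 6, 8] / [3, 5, 9] / [4] / [7];  Q = [1, 2, 4, 6] / [3, 5, 9] / [7] / [8]
Final shape: (4, 3, 1, 1).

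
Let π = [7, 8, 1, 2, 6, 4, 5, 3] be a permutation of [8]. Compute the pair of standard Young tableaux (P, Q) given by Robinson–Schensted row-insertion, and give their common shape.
P = [1, 2, 3, 5] / [4, 8] / [6] / [7];  Q = [1, 2, 5, 7] / [3, 4] / [6] / [8];  common shape = (4, 2, 1, 1)

Row-insert the values π_1, π_2, … into P one at a time, bumping the leftmost entry strictly greater than the inserted value down to the next row. The recording tableau Q records, in position (i, j), the step at which that cell was added to P.
  Insert 7 (step 1): P = [7];  Q = [1]
  Insert 8 (step 2): P = [7, 8];  Q = [1, 2]
  Insert 1 (step 3): P = [1, 8] / [7];  Q = [1, 2] / [3]
  Insert 2 (step 4): P = [1, 2] / [7, 8];  Q = [1, 2] / [3, 4]
  Insert 6 (step 5): P = [1, 2, 6] / [7, 8];  Q = [1, 2, 5] / [3, 4]
  Insert 4 (step 6): P = [1, 2, 4] / [6, 8] / [7];  Q = [1, 2, 5] / [3, 4] / [6]
  Insert 5 (step 7): P = [1, 2, 4, 5] / [6, 8] / [7];  Q = [1, 2, 5, 7] / [3, 4] / [6]
  Insert 3 (step 8): P = [1, 2, 3, 5] / [4, 8] / [6] / [7];  Q = [1, 2, 5, 7] / [3, 4] / [6] / [8]
Final shape: (4, 2, 1, 1).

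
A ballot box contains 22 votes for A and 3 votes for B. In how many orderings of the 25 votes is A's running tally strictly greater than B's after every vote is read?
Strict-lead orderings = 1748

Total orderings of the 25 votes with 22 for A: C(25, 22) = 2300. By the Bertrand ballot formula (Cycle Lemma / reflection principle), the number of orderings in which A is strictly ahead of B throughout is (p − q)/(p + q) · C(p + q, p) = (22 − 3)/(22 + 3) · 2300 = 1748.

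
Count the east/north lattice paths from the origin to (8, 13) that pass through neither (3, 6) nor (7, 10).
Number of paths = 82690

Inclusion–exclusion. Total paths: C(21, 8) = 203490. Through P₁: C(9, 3)·C(12, 5) = 66528. Through P₂: C(17, 7)·C(4, 1) = 77792. Since P₁ is strictly southwest of P₂, a monotone path through both must visit P₁ then P₂; paths through both = C(9, 3)·C(8, 4)·C(4, 1) = 23520. Avoid both = 203490 − 66528 − 77792 + 23520 = 82690.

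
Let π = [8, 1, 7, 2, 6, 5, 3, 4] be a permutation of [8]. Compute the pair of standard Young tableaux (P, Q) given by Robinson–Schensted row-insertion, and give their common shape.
P = [1, 2, 3, 4] / [5] / [6] / [7] / [8];  Q = [1, 3, 5, 8] / [2] / [4] / [6] / [7];  common shape = (4, 1, 1, 1, 1)

Row-insert the values π_1, π_2, … into P one at a time, bumping the leftmost entry strictly greater than the inserted value down to the next row. The recording tableau Q records, in position (i, j), the step at which that cell was added to P.
  Insert 8 (step 1): P = [8];  Q = [1]
  Insert 1 (step 2): P = [1] / [8];  Q = [1] / [2]
  Insert 7 (step 3): P = [1, 7] / [8];  Q = [1, 3] / [2]
  Insert 2 (step 4): P = [1, 2] / [7] / [8];  Q = [1, 3] / [2] / [4]
  Insert 6 (step 5): P = [1, 2, 6] / [7] / [8];  Q = [1, 3, 5] / [2] / [4]
  Insert 5 (step 6): P = [1, 2, 5] / [6] / [7] / [8];  Q = [1, 3, 5] / [2] / [4] / [6]
  Insert 3 (step 7): P = [1, 2, 3] / [5] / [6] / [7] / [8];  Q = [1, 3, 5] / [2] / [4] / [6] / [7]
  Insert 4 (step 8): P = [1, 2, 3, 4] / [5] / [6] / [7] / [8];  Q = [1, 3, 5, 8] / [2] / [4] / [6] / [7]
Final shape: (4, 1, 1, 1, 1).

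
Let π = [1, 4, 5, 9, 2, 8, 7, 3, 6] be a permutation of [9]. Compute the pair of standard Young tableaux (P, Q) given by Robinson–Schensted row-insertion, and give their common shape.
P = [1, 2, 3, 6] / [4, 5, 7] / [8] / [9];  Q = [1, 2, 3, 4] / [5, 6, 9] / [7] / [8];  common shape = (4, 3, 1, 1)

Row-insert the values π_1, π_2, … into P one at a time, bumping the leftmost entry strictly greater than the inserted value down to the next row. The recording tableau Q records, in position (i, j), the step at which that cell was added to P.
  Insert 1 (step 1): P = [1];  Q = [1]
  Insert 4 (step 2): P = [1, 4];  Q = [1, 2]
  Insert 5 (step 3): P = [1, 4, 5];  Q = [1, 2, 3]
  Insert 9 (step 4): P = [1, 4, 5, 9];  Q = [1, 2, 3, 4]
  Insert 2 (step 5): P = [1, 2, 5, 9] / [4];  Q = [1, 2, 3, 4] / [5]
  Insert 8 (step 6): P = [1, 2, 5, 8] / [4, 9];  Q = [1, 2, 3, 4] / [5, 6]
  Insert 7 (step 7): P = [1, 2, 5, 7] / [4, 8] / [9];  Q = [1, 2, 3, 4] / [5, 6] / [7]
  Insert 3 (step 8): P = [1, 2, 3, 7] / [4, 5] / [8] / [9];  Q = [1, 2, 3, 4] / [5, 6] / [7] / [8]
  Insert 6 (step 9): P = [1, 2, 3, 6] / [4, 5, 7] / [8] / [9];  Q = [1, 2, 3, 4] / [5, 6, 9] / [7] / [8]
Final shape: (4, 3, 1, 1).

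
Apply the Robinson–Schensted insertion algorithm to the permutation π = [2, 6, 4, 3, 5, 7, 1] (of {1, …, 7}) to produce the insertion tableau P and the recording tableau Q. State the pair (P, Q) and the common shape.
P = [1, 3, 5, 7] / [2] / [4] / [6];  Q = [1, 2, 5, 6] / [3] / [4] / [7];  common shape = (4, 1, 1, 1)

Row-insert the values π_1, π_2, … into P one at a time, bumping the leftmost entry strictly greater than the inserted value down to the next row. The recording tableau Q records, in position (i, j), the step at which that cell was added to P.
  Insert 2 (step 1): P = [2];  Q = [1]
  Insert 6 (step 2): P = [2, 6];  Q = [1, 2]
  Insert 4 (step 3): P = [2, 4] / [6];  Q = [1, 2] / [3]
  Insert 3 (step 4): P = [2, 3] / [4] / [6];  Q = [1, 2] / [3] / [4]
  Insert 5 (step 5): P = [2, 3, 5] / [4] / [6];  Q = [1, 2, 5] / [3] / [4]
  Insert 7 (step 6): P = [2, 3, 5, 7] / [4] / [6];  Q = [1, 2, 5, 6] / [3] / [4]
  Insert 1 (step 7): P = [1, 3, 5, 7] / [2] / [4] / [6];  Q = [1, 2, 5, 6] / [3] / [4] / [7]
Final shape: (4, 1, 1, 1).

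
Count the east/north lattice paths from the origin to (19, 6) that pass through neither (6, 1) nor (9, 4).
Number of paths = 79174

Inclusion–exclusion. Total paths: C(25, 19) = 177100. Through P₁: C(7, 6)·C(18, 13) = 59976. Through P₂: C(13, 9)·C(12, 10) = 47190. Since P₁ is strictly southwest of P₂, a monotone path through both must visit P₁ then P₂; paths through both = C(7, 6)·C(6, 3)·C(12, 10) = 9240. Avoid both = 177100 − 59976 − 47190 + 9240 = 79174.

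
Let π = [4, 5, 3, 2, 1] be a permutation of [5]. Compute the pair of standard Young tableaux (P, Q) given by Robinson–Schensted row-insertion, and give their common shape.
P = [1, 5] / [2] / [3] / [4];  Q = [1, 2] / [3] / [4] / [5];  common shape = (2, 1, 1, 1)

Row-insert the values π_1, π_2, … into P one at a time, bumping the leftmost entry strictly greater than the inserted value down to the next row. The recording tableau Q records, in position (i, j), the step at which that cell was added to P.
  Insert 4 (step 1): P = [4];  Q = [1]
  Insert 5 (step 2): P = [4, 5];  Q = [1, 2]
  Insert 3 (step 3): P = [3, 5] / [4];  Q = [1, 2] / [3]
  Insert 2 (step 4): P = [2, 5] / [3] / [4];  Q = [1, 2] / [3] / [4]
  Insert 1 (step 5): P = [1, 5] / [2] / [3] / [4];  Q = [1, 2] / [3] / [4] / [5]
Final shape: (2, 1, 1, 1).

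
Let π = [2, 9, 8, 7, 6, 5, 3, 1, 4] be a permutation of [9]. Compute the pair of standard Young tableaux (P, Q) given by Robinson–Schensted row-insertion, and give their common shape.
P = [1, 3, 4] / [2] / [5] / [6] / [7] / [8] / [9];  Q = [1, 2, 9] / [3] / [4] / [5] / [6] / [7] / [8];  common shape = (3, 1, 1, 1, 1, 1, 1)

Row-insert the values π_1, π_2, … into P one at a time, bumping the leftmost entry strictly greater than the inserted value down to the next row. The recording tableau Q records, in position (i, j), the step at which that cell was added to P.
  Insert 2 (step 1): P = [2];  Q = [1]
  Insert 9 (step 2): P = [2, 9];  Q = [1, 2]
  Insert 8 (step 3): P = [2, 8] / [9];  Q = [1, 2] / [3]
  Insert 7 (step 4): P = [2, 7] / [8] / [9];  Q = [1, 2] / [3] / [4]
  Insert 6 (step 5): P = [2, 6] / [7] / [8] / [9];  Q = [1, 2] / [3] / [4] / [5]
  Insert 5 (step 6): P = [2, 5] / [6] / [7] / [8] / [9];  Q = [1, 2] / [3] / [4] / [5] / [6]
  Insert 3 (step 7): P = [2, 3] / [5] / [6] / [7] / [8] / [9];  Q = [1, 2] / [3] / [4] / [5] / [6] / [7]
  Insert 1 (step 8): P = [1, 3] / [2] / [5] / [6] / [7] / [8] / [9];  Q = [1, 2] / [3] / [4] / [5] / [6] / [7] / [8]
  Insert 4 (step 9): P = [1, 3, 4] / [2] / [5] / [6] / [7] / [8] / [9];  Q = [1, 2, 9] / [3] / [4] / [5] / [6] / [7] / [8]
Final shape: (3, 1, 1, 1, 1, 1, 1).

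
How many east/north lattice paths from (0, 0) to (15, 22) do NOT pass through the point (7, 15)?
Number of paths = 8266749120

Total paths from (0, 0) to (15, 22): C(37, 15) = 9364199760. Paths through (7, 15): (paths (0, 0) → (7, 15)) × (paths (7, 15) → (15, 22)) = C(22, 7) · C(15, 8) = 170544 · 6435 = 1097450640. Avoidance count = 9364199760 − 1097450640 = 8266749120.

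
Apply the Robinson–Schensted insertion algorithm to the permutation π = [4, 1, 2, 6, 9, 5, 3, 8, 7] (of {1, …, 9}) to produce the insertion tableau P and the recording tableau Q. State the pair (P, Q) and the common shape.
P = [1, 2, 3, 7] / [4, 5, 8] / [6, 9];  Q = [1, 3, 4, 5] / [2, 6, 8] / [7, 9];  common shape = (4, 3, 2)

Row-insert the values π_1, π_2, … into P one at a time, bumping the leftmost entry strictly greater than the inserted value down to the next row. The recording tableau Q records, in position (i, j), the step at which that cell was added to P.
  Insert 4 (step 1): P = [4];  Q = [1]
  Insert 1 (step 2): P = [1] / [4];  Q = [1] / [2]
  Insert 2 (step 3): P = [1, 2] / [4];  Q = [1, 3] / [2]
  Insert 6 (step 4): P = [1, 2, 6] / [4];  Q = [1, 3, 4] / [2]
  Insert 9 (step 5): P = [1, 2, 6, 9] / [4];  Q = [1, 3, 4, 5] / [2]
  Insert 5 (step 6): P = [1, 2, 5, 9] / [4, 6];  Q = [1, 3, 4, 5] / [2, 6]
  Insert 3 (step 7): P = [1, 2, 3, 9] / [4, 5] / [6];  Q = [1, 3, 4, 5] / [2, 6] / [7]
  Insert 8 (step 8): P = [1, 2, 3, 8] / [4, 5, 9] / [6];  Q = [1, 3, 4, 5] / [2, 6, 8] / [7]
  Insert 7 (step 9): P = [1, 2, 3, 7] / [4, 5, 8] / [6, 9];  Q = [1, 3, 4, 5] / [2, 6, 8] / [7, 9]
Final shape: (4, 3, 2).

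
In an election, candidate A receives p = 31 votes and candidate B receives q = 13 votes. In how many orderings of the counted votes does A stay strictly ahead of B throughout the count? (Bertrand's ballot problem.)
Strict-lead orderings = 21238169904

Total orderings of the 44 votes with 31 for A: C(44, 31) = 51915526432. By the Bertrand ballot formula (Cycle Lemma / reflection principle), the number of orderings in which A is strictly ahead of B throughout is (p − q)/(p + q) · C(p + q, p) = (31 − 13)/(31 + 13) · 51915526432 = 21238169904.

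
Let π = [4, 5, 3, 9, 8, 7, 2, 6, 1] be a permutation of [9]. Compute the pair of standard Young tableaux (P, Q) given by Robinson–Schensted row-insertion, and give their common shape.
P = [1, 5, 6] / [2, 7] / [3, 8] / [4] / [9];  Q = [1, 2, 4] / [3, 5] / [6, 8] / [7] / [9];  common shape = (3, 2, 2, 1, 1)

Row-insert the values π_1, π_2, … into P one at a time, bumping the leftmost entry strictly greater than the inserted value down to the next row. The recording tableau Q records, in position (i, j), the step at which that cell was added to P.
  Insert 4 (step 1): P = [4];  Q = [1]
  Insert 5 (step 2): P = [4, 5];  Q = [1, 2]
  Insert 3 (step 3): P = [3, 5] / [4];  Q = [1, 2] / [3]
  Insert 9 (step 4): P = [3, 5, 9] / [4];  Q = [1, 2, 4] / [3]
  Insert 8 (step 5): P = [3, 5, 8] / [4, 9];  Q = [1, 2, 4] / [3, 5]
  Insert 7 (step 6): P = [3, 5, 7] / [4, 8] / [9];  Q = [1, 2, 4] / [3, 5] / [6]
  Insert 2 (step 7): P = [2, 5, 7] / [3, 8] / [4] / [9];  Q = [1, 2, 4] / [3, 5] / [6] / [7]
  Insert 6 (step 8): P = [2, 5, 6] / [3, 7] / [4, 8] / [9];  Q = [1, 2, 4] / [3, 5] / [6, 8] / [7]
  Insert 1 (step 9): P = [1, 5, 6] / [2, 7] / [3, 8] / [4] / [9];  Q = [1, 2, 4] / [3, 5] / [6, 8] / [7] / [9]
Final shape: (3, 2, 2, 1, 1).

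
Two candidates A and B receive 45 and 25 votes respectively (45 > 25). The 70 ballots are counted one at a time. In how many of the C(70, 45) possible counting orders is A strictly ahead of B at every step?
Strict-lead orderings = 1844503362944223072

Total orderings of the 70 votes with 45 for A: C(70, 45) = 6455761770304780752. By the Bertrand ballot formula (Cycle Lemma / reflection principle), the number of orderings in which A is strictly ahead of B throughout is (p − q)/(p + q) · C(p + q, p) = (45 − 25)/(45 + 25) · 6455761770304780752 = 1844503362944223072.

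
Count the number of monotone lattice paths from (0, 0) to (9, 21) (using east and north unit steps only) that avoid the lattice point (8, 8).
Number of paths = 14126970

Total paths from (0, 0) to (9, 21): C(30, 9) = 14307150. Paths through (8, 8): (paths (0, 0) → (8, 8)) × (paths (8, 8) → (9, 21)) = C(16, 8) · C(14, 1) = 12870 · 14 = 180180. Avoidance count = 14307150 − 180180 = 14126970.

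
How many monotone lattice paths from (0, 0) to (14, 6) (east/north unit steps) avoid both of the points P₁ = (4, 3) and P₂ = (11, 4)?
Number of paths = 17900

Inclusion–exclusion. Total paths: C(20, 14) = 38760. Through P₁: C(7, 4)·C(13, 10) = 10010. Through P₂: C(15, 11)·C(5, 3) = 13650. Since P₁ is strictly southwest of P₂, a monotone path through both must visit P₁ then P₂; paths through both = C(7, 4)·C(8, 7)·C(5, 3) = 2800. Avoid both = 38760 − 10010 − 13650 + 2800 = 17900.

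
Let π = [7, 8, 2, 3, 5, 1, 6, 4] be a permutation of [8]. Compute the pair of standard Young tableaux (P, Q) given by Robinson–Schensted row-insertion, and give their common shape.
P = [1, 3, 4, 6] / [2, 5] / [7, 8];  Q = [1, 2, 5, 7] / [3, 4] / [6, 8];  common shape = (4, 2, 2)

Row-insert the values π_1, π_2, … into P one at a time, bumping the leftmost entry strictly greater than the inserted value down to the next row. The recording tableau Q records, in position (i, j), the step at which that cell was added to P.
  Insert 7 (step 1): P = [7];  Q = [1]
  Insert 8 (step 2): P = [7, 8];  Q = [1, 2]
  Insert 2 (step 3): P = [2, 8] / [7];  Q = [1, 2] / [3]
  Insert 3 (step 4): P = [2, 3] / [7, 8];  Q = [1, 2] / [3, 4]
  Insert 5 (step 5): P = [2, 3, 5] / [7, 8];  Q = [1, 2, 5] / [3, 4]
  Insert 1 (step 6): P = [1, 3, 5] / [2, 8] / [7];  Q = [1, 2, 5] / [3, 4] / [6]
  Insert 6 (step 7): P = [1, 3, 5, 6] / [2, 8] / [7];  Q = [1, 2, 5, 7] / [3, 4] / [6]
  Insert 4 (step 8): P = [1, 3, 4, 6] / [2, 5] / [7, 8];  Q = [1, 2, 5, 7] / [3, 4] / [6, 8]
Final shape: (4, 2, 2).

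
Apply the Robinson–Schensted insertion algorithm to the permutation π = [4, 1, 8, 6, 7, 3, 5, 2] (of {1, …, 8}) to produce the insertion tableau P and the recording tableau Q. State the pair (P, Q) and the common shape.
P = [1, 2, 5] / [3, 6, 7] / [4] / [8];  Q = [1, 3, 5] / [2, 4, 7] / [6] / [8];  common shape = (3, 3, 1, 1)

Row-insert the values π_1, π_2, … into P one at a time, bumping the leftmost entry strictly greater than the inserted value down to the next row. The recording tableau Q records, in position (i, j), the step at which that cell was added to P.
  Insert 4 (step 1): P = [4];  Q = [1]
  Insert 1 (step 2): P = [1] / [4];  Q = [1] / [2]
  Insert 8 (step 3): P = [1, 8] / [4];  Q = [1, 3] / [2]
  Insert 6 (step 4): P = [1, 6] / [4, 8];  Q = [1, 3] / [2, 4]
  Insert 7 (step 5): P = [1, 6, 7] / [4, 8];  Q = [1, 3, 5] / [2, 4]
  Insert 3 (step 6): P = [1, 3, 7] / [4, 6] / [8];  Q = [1, 3, 5] / [2, 4] / [6]
  Insert 5 (step 7): P = [1, 3, 5] / [4, 6, 7] / [8];  Q = [1, 3, 5] / [2, 4, 7] / [6]
  Insert 2 (step 8): P = [1, 2, 5] / [3, 6, 7] / [4] / [8];  Q = [1, 3, 5] / [2, 4, 7] / [6] / [8]
Final shape: (3, 3, 1, 1).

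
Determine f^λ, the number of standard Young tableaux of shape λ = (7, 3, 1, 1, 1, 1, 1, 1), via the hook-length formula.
# SYT of shape (7, 3, 1, 1, 1, 1, 1, 1) = 114400

Hook-length formula: f^λ = n! / Π hook(c), product over all cells c of the Young diagram. For λ = (7, 3, 1, 1, 1, 1, 1, 1), n = 16 boxes. Hook lengths by row (left-to-right, top-to-bottom): [14, 7, 6, 4, 3, 2, 1]; [9, 2, 1]; [6]; [5]; [4]; [3]; [2]; [1]. Product of hooks = 182891520. So f^λ = 16! / 182891520 = 20922789888000 / 182891520 = 114400.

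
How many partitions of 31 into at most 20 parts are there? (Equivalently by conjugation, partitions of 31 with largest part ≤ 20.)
p(31, parts ≤ 20) = 6703

Use the recurrence p(n, m) = p(n, m−1) + p(n−m, m): either the largest part is < m (count p(n, m−1)) or the largest part is exactly m (remove one copy of m, count p(n−m, m)). With p(0, ·) = 1 this gives p(31, parts ≤ 20) = 6703. (By conjugating Young diagrams, this also counts partitions of 31 into at most 20 parts.)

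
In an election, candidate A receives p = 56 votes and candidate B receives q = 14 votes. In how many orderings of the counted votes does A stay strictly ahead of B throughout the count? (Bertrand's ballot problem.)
Strict-lead orderings = 115952254145496

Total orderings of the 70 votes with 56 for A: C(70, 56) = 193253756909160. By the Bertrand ballot formula (Cycle Lemma / reflection principle), the number of orderings in which A is strictly ahead of B throughout is (p − q)/(p + q) · C(p + q, p) = (56 − 14)/(56 + 14) · 193253756909160 = 115952254145496.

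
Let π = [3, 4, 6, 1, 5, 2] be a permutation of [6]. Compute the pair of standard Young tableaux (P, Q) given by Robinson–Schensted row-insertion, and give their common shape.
P = [1, 2, 5] / [3, 4] / [6];  Q = [1, 2, 3] / [4, 5] / [6];  common shape = (3, 2, 1)

Row-insert the values π_1, π_2, … into P one at a time, bumping the leftmost entry strictly greater than the inserted value down to the next row. The recording tableau Q records, in position (i, j), the step at which that cell was added to P.
  Insert 3 (step 1): P = [3];  Q = [1]
  Insert 4 (step 2): P = [3, 4];  Q = [1, 2]
  Insert 6 (step 3): P = [3, 4, 6];  Q = [1, 2, 3]
  Insert 1 (step 4): P = [1, 4, 6] / [3];  Q = [1, 2, 3] / [4]
  Insert 5 (step 5): P = [1, 4, 5] / [3, 6];  Q = [1, 2, 3] / [4, 5]
  Insert 2 (step 6): P = [1, 2, 5] / [3, 4] / [6];  Q = [1, 2, 3] / [4, 5] / [6]
Final shape: (3, 2, 1).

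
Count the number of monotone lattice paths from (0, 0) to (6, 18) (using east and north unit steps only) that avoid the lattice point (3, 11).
Number of paths = 90916

Total paths from (0, 0) to (6, 18): C(24, 6) = 134596. Paths through (3, 11): (paths (0, 0) → (3, 11)) × (paths (3, 11) → (6, 18)) = C(14, 3) · C(10, 3) = 364 · 120 = 43680. Avoidance count = 134596 − 43680 = 90916.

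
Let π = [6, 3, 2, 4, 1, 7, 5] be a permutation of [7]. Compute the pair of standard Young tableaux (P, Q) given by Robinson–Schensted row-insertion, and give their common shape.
P = [1, 4, 5] / [2, 7] / [3] / [6];  Q = [1, 4, 6] / [2, 7] / [3] / [5];  common shape = (3, 2, 1, 1)

Row-insert the values π_1, π_2, … into P one at a time, bumping the leftmost entry strictly greater than the inserted value down to the next row. The recording tableau Q records, in position (i, j), the step at which that cell was added to P.
  Insert 6 (step 1): P = [6];  Q = [1]
  Insert 3 (step 2): P = [3] / [6];  Q = [1] / [2]
  Insert 2 (step 3): P = [2] / [3] / [6];  Q = [1] / [2] / [3]
  Insert 4 (step 4): P = [2, 4] / [3] / [6];  Q = [1, 4] / [2] / [3]
  Insert 1 (step 5): P = [1, 4] / [2] / [3] / [6];  Q = [1, 4] / [2] / [3] / [5]
  Insert 7 (step 6): P = [1, 4, 7] / [2] / [3] / [6];  Q = [1, 4, 6] / [2] / [3] / [5]
  Insert 5 (step 7): P = [1, 4, 5] / [2, 7] / [3] / [6];  Q = [1, 4, 6] / [2, 7] / [3] / [5]
Final shape: (3, 2, 1, 1).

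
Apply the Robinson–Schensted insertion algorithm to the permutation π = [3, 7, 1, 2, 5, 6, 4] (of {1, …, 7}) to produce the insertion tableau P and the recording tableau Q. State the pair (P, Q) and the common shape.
P = [1, 2, 4, 6] / [3, 5] / [7];  Q = [1, 2, 5, 6] / [3, 4] / [7];  common shape = (4, 2, 1)

Row-insert the values π_1, π_2, … into P one at a time, bumping the leftmost entry strictly greater than the inserted value down to the next row. The recording tableau Q records, in position (i, j), the step at which that cell was added to P.
  Insert 3 (step 1): P = [3];  Q = [1]
  Insert 7 (step 2): P = [3, 7];  Q = [1, 2]
  Insert 1 (step 3): P = [1, 7] / [3];  Q = [1, 2] / [3]
  Insert 2 (step 4): P = [1, 2] / [3, 7];  Q = [1, 2] / [3, 4]
  Insert 5 (step 5): P = [1, 2, 5] / [3, 7];  Q = [1, 2, 5] / [3, 4]
  Insert 6 (step 6): P = [1, 2, 5, 6] / [3, 7];  Q = [1, 2, 5, 6] / [3, 4]
  Insert 4 (step 7): P = [1, 2, 4, 6] / [3, 5] / [7];  Q = [1, 2, 5, 6] / [3, 4] / [7]
Final shape: (4, 2, 1).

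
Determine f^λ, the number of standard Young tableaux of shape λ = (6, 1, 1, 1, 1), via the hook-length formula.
# SYT of shape (6, 1, 1, 1, 1) = 126

Hook-length formula: f^λ = n! / Π hook(c), product over all cells c of the Young diagram. For λ = (6, 1, 1, 1, 1), n = 10 boxes. Hook lengths by row (left-to-right, top-to-bottom): [10, 5, 4, 3, 2, 1]; [4]; [3]; [2]; [1]. Product of hooks = 28800. So f^λ = 10! / 28800 = 3628800 / 28800 = 126.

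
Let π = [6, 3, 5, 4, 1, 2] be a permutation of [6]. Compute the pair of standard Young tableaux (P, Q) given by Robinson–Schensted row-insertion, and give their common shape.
P = [1, 2] / [3, 4] / [5] / [6];  Q = [1, 3] / [2, 6] / [4] / [5];  common shape = (2, 2, 1, 1)

Row-insert the values π_1, π_2, … into P one at a time, bumping the leftmost entry strictly greater than the inserted value down to the next row. The recording tableau Q records, in position (i, j), the step at which that cell was added to P.
  Insert 6 (step 1): P = [6];  Q = [1]
  Insert 3 (step 2): P = [3] / [6];  Q = [1] / [2]
  Insert 5 (step 3): P = [3, 5] / [6];  Q = [1, 3] / [2]
  Insert 4 (step 4): P = [3, 4] / [5] / [6];  Q = [1, 3] / [2] / [4]
  Insert 1 (step 5): P = [1, 4] / [3] / [5] / [6];  Q = [1, 3] / [2] / [4] / [5]
  Insert 2 (step 6): P = [1, 2] / [3, 4] / [5] / [6];  Q = [1, 3] / [2, 6] / [4] / [5]
Final shape: (2, 2, 1, 1).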